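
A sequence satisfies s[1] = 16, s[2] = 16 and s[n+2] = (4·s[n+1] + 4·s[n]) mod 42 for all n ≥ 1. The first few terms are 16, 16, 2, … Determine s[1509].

s[1] = 16; s[2] = 16; s[3] = 2; s[4] = 30; s[5] = 2; s[6] = 2; s[7] = 16; s[8] = 30; s[9] = 16; s[10] = 16.
The sequence repeats with period 8.
So s[1509] = s[1 + ((1509-1) mod 8)] = s[5] = 2.

2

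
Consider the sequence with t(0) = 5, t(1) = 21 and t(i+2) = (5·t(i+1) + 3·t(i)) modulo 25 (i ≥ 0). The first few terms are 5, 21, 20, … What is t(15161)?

Listing terms: t(0) = 5; t(1) = 21; t(2) = 20; t(3) = 13; t(4) = 0; t(5) = 14; t(6) = 20; t(7) = 17; t(8) = 20; t(9) = 1; t(10) = 15; t(11) = 3; t(12) = 10; t(13) = 9; t(14) = 0; t(15) = 2; t(16) = 10; t(17) = 6; t(18) = 10; t(19) = 18; t(20) = 20; t(21) = 4; t(22) = 5; t(23) = 12; t(24) = 0; t(25) = 11; t(26) = 5; t(27) = 8; t(28) = 5; t(29) = 24; t(30) = 10; t(31) = 22; t(32) = 15; t(33) = 16; t(34) = 0; t(35) = 23; t(36) = 15; t(37) = 19; t(38) = 15; t(39) = 7; t(40) = 5; t(41) = 21.
Since (t(40), t(41)) = (t(0), t(1)) = (5, 21) (two consecutive terms determine the rest), the sequence is periodic with period 40.
(15161 - 0) mod 40 = 1, so t(15161) = t(1) = 21.

21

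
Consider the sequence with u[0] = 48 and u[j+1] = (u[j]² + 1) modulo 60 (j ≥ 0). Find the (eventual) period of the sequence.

6

Computing terms: u[0] = 48,  u[1] = 25,  u[2] = 26,  u[3] = 17,  u[4] = 50,  u[5] = 41,  u[6] = 2,  u[7] = 5,  u[8] = 26.
Since u[8] = u[2] = 26, the sequence is eventually periodic: after a pre-period of length 2 it cycles with period 6.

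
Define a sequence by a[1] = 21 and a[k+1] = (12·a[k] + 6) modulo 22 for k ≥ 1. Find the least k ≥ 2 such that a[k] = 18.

a[1] = 21,  a[2] = 16,  a[3] = 0,  a[4] = 6,  a[5] = 12,  a[6] = 18,  a[7] = 2,  a[8] = 8,  a[9] = 14,  a[10] = 20,  a[11] = 4,  a[12] = 10,  a[13] = 16.
Since a[13] = a[2] = 16, the sequence is eventually periodic: after a pre-period of length 1 it cycles with period 11.
The value 18 first appears (with k ≥ 2) at a[6].

6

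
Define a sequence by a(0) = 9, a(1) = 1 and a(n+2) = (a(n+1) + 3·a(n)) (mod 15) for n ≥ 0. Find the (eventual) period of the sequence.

24

Listing terms: a(0) = 9,  a(1) = 1,  a(2) = 13,  a(3) = 1,  a(4) = 10,  a(5) = 13,  a(6) = 13,  a(7) = 7,  a(8) = 1,  a(9) = 7,  a(10) = 10,  a(11) = 1,  a(12) = 1,  a(13) = 4,  a(14) = 7,  a(15) = 4,  a(16) = 10,  a(17) = 7,  a(18) = 7,  a(19) = 13,  a(20) = 4,  a(21) = 13,  a(22) = 10,  a(23) = 4,  a(24) = 4,  a(25) = 1,  a(26) = 13.
Since (a(25), a(26)) = (a(1), a(2)) = (1, 13) (two consecutive terms determine the rest), the sequence is eventually periodic: after a pre-period of length 1 it cycles with period 24.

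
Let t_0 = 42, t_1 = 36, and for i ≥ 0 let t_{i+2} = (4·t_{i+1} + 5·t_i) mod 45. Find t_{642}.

24

t_0 = 42, t_1 = 36, t_2 = 39, t_3 = 21, t_4 = 9, t_5 = 6, t_6 = 24, t_7 = 36, t_8 = 39.
Since (t_7, t_8) = (t_1, t_2) = (36, 39) (two consecutive terms determine the rest), the sequence is eventually periodic: after a pre-period of length 1 it cycles with period 6.
For i ≥ 1, t_i depends only on (i - 1) mod 6. (642 - 1) mod 6 = 5, so t_{642} = t_6 = 24.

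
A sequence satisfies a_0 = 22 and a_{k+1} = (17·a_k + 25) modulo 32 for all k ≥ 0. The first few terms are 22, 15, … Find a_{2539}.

a_0 = 22,  a_1 = 15,  a_2 = 24,  a_3 = 17,  a_4 = 26,  a_5 = 19,  a_6 = 28,  a_7 = 21,  a_8 = 30,  a_9 = 23,  a_{10} = 0,  a_{11} = 25,  a_{12} = 2,  a_{13} = 27,  a_{14} = 4,  a_{15} = 29,  a_{16} = 6,  a_{17} = 31,  a_{18} = 8,  a_{19} = 1,  a_{20} = 10,  a_{21} = 3,  a_{22} = 12,  a_{23} = 5,  a_{24} = 14,  a_{25} = 7,  a_{26} = 16,  a_{27} = 9,  a_{28} = 18,  a_{29} = 11,  a_{30} = 20,  a_{31} = 13,  a_{32} = 22.
The sequence repeats with period 32.
(2539 - 0) mod 32 = 11, so a_{2539} = a_{11} = 25.

25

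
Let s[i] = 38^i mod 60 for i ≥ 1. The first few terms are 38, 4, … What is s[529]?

8

Computing terms: s[1] = 38, s[2] = 4, s[3] = 32, s[4] = 16, s[5] = 8, s[6] = 4.
Since s[6] = s[2] = 4, the sequence is eventually periodic: after a pre-period of length 1 it cycles with period 4.
For i ≥ 2, s[i] depends only on (i - 2) mod 4. (529 - 2) mod 4 = 3, so s[529] = s[5] = 8.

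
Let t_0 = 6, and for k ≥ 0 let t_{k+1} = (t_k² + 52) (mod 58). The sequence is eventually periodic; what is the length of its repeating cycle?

7

Computing terms: t_0 = 6; t_1 = 30; t_2 = 24; t_3 = 48; t_4 = 36; t_5 = 14; t_6 = 16; t_7 = 18; t_8 = 28; t_9 = 24.
Since t_9 = t_2 = 24, the sequence is eventually periodic: after a pre-period of length 2 it cycles with period 7.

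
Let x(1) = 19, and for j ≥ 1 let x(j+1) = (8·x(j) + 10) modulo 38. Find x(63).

Listing terms: x(1) = 19; x(2) = 10; x(3) = 14; x(4) = 8; x(5) = 36; x(6) = 32; x(7) = 0; x(8) = 10.
Since x(8) = x(2) = 10, the sequence is eventually periodic: after a pre-period of length 1 it cycles with period 6.
For j ≥ 2, x(j) depends only on (j - 2) mod 6. (63 - 2) mod 6 = 1, so x(63) = x(3) = 14.

14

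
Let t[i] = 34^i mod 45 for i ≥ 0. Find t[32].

Listing terms: t[0] = 1,  t[1] = 34,  t[2] = 31,  t[3] = 19,  t[4] = 16,  t[5] = 4,  t[6] = 1.
Since t[6] = t[0] = 1, the sequence is periodic with period 6.
So t[32] = t[0 + ((32-0) mod 6)] = t[2] = 31.

31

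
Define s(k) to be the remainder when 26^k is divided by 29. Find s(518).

Computing terms: s(1) = 26,  s(2) = 9,  s(3) = 2,  s(4) = 23,  s(5) = 18,  s(6) = 4,  s(7) = 17,  s(8) = 7,  s(9) = 8,  s(10) = 5,  s(11) = 14,  s(12) = 16,  s(13) = 10,  s(14) = 28,  s(15) = 3,  s(16) = 20,  s(17) = 27,  s(18) = 6,  s(19) = 11,  s(20) = 25,  s(21) = 12,  s(22) = 22,  s(23) = 21,  s(24) = 24,  s(25) = 15,  s(26) = 13,  s(27) = 19,  s(28) = 1,  s(29) = 26.
The sequence repeats with period 28.
(518 - 1) mod 28 = 13, so s(518) = s(14) = 28.

28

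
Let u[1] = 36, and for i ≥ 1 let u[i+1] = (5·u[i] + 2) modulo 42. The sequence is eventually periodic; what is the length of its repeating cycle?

6

Listing terms: u[1] = 36; u[2] = 14; u[3] = 30; u[4] = 26; u[5] = 6; u[6] = 32; u[7] = 36.
The sequence repeats with period 6.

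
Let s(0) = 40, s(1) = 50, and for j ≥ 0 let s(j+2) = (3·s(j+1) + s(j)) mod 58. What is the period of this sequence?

We have s(0) = 40, s(1) = 50, s(2) = 16, s(3) = 40, s(4) = 20, s(5) = 42, s(6) = 30, s(7) = 16, s(8) = 20, s(9) = 18, s(10) = 16, s(11) = 8, s(12) = 40, s(13) = 12, s(14) = 18, s(15) = 8, s(16) = 42, s(17) = 18, s(18) = 38, s(19) = 16, s(20) = 28, s(21) = 42, s(22) = 38, s(23) = 40, s(24) = 42, s(25) = 50, s(26) = 18, s(27) = 46, s(28) = 40, s(29) = 50.
The sequence repeats with period 28.

28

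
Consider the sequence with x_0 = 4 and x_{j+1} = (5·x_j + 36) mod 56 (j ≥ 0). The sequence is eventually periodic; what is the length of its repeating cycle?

6

We have x_0 = 4; x_1 = 0; x_2 = 36; x_3 = 48; x_4 = 52; x_5 = 16; x_6 = 4.
The sequence repeats with period 6.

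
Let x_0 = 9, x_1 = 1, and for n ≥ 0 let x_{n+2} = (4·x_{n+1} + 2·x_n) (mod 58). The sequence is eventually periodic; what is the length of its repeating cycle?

Listing terms: x_0 = 9,  x_1 = 1,  x_2 = 22,  x_3 = 32,  x_4 = 56,  x_5 = 56,  x_6 = 46,  x_7 = 6,  x_8 = 0,  x_9 = 12,  x_{10} = 48,  x_{11} = 42,  x_{12} = 32,  x_{13} = 38,  x_{14} = 42,  x_{15} = 12,  x_{16} = 16,  x_{17} = 30,  x_{18} = 36,  x_{19} = 30,  x_{20} = 18,  x_{21} = 16,  x_{22} = 42,  x_{23} = 26,  x_{24} = 14,  x_{25} = 50,  x_{26} = 54,  x_{27} = 26,  x_{28} = 38,  x_{29} = 30,  x_{30} = 22,  x_{31} = 32.
Since (x_{30}, x_{31}) = (x_2, x_3) = (22, 32) (two consecutive terms determine the rest), the sequence is eventually periodic: after a pre-period of length 2 it cycles with period 28.

28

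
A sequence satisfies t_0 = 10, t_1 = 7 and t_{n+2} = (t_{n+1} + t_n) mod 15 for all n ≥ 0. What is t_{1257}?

Computing terms: t_0 = 10,  t_1 = 7,  t_2 = 2,  t_3 = 9,  t_4 = 11,  t_5 = 5,  t_6 = 1,  t_7 = 6,  t_8 = 7,  t_9 = 13,  t_{10} = 5,  t_{11} = 3,  t_{12} = 8,  t_{13} = 11,  t_{14} = 4,  t_{15} = 0,  t_{16} = 4,  t_{17} = 4,  t_{18} = 8,  t_{19} = 12,  t_{20} = 5,  t_{21} = 2,  t_{22} = 7,  t_{23} = 9,  t_{24} = 1,  t_{25} = 10,  t_{26} = 11,  t_{27} = 6,  t_{28} = 2,  t_{29} = 8,  t_{30} = 10,  t_{31} = 3,  t_{32} = 13,  t_{33} = 1,  t_{34} = 14,  t_{35} = 0,  t_{36} = 14,  t_{37} = 14,  t_{38} = 13,  t_{39} = 12,  t_{40} = 10,  t_{41} = 7.
Since (t_{40}, t_{41}) = (t_0, t_1) = (10, 7) (two consecutive terms determine the rest), the sequence is periodic with period 40.
(1257 - 0) mod 40 = 17, so t_{1257} = t_{17} = 4.

4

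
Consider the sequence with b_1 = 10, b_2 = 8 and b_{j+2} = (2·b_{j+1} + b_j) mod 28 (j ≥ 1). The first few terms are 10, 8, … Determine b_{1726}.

Computing terms: b_1 = 10; b_2 = 8; b_3 = 26; b_4 = 4; b_5 = 6; b_6 = 16; b_7 = 10; b_8 = 8.
The sequence repeats with period 6.
(1726 - 1) mod 6 = 3, so b_{1726} = b_4 = 4.

4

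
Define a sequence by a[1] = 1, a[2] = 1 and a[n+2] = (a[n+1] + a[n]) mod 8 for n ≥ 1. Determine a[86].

1

Computing terms: a[1] = 1, a[2] = 1, a[3] = 2, a[4] = 3, a[5] = 5, a[6] = 0, a[7] = 5, a[8] = 5, a[9] = 2, a[10] = 7, a[11] = 1, a[12] = 0, a[13] = 1, a[14] = 1.
The sequence repeats with period 12.
(86 - 1) mod 12 = 1, so a[86] = a[2] = 1.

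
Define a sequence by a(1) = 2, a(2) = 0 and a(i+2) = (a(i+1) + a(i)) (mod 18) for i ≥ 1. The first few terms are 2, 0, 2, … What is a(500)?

2

Listing terms: a(1) = 2,  a(2) = 0,  a(3) = 2,  a(4) = 2,  a(5) = 4,  a(6) = 6,  a(7) = 10,  a(8) = 16,  a(9) = 8,  a(10) = 6,  a(11) = 14,  a(12) = 2,  a(13) = 16,  a(14) = 0,  a(15) = 16,  a(16) = 16,  a(17) = 14,  a(18) = 12,  a(19) = 8,  a(20) = 2,  a(21) = 10,  a(22) = 12,  a(23) = 4,  a(24) = 16,  a(25) = 2,  a(26) = 0.
The sequence repeats with period 24.
So a(500) = a(1 + ((500-1) mod 24)) = a(20) = 2.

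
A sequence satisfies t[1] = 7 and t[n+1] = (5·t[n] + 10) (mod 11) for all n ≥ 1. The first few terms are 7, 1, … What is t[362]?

Listing terms: t[1] = 7; t[2] = 1; t[3] = 4; t[4] = 8; t[5] = 6; t[6] = 7.
Since t[6] = t[1] = 7, the sequence is periodic with period 5.
So t[362] = t[1 + ((362-1) mod 5)] = t[2] = 1.

1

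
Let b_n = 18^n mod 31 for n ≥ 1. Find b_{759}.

2

Listing terms: b_1 = 18,  b_2 = 14,  b_3 = 4,  b_4 = 10,  b_5 = 25,  b_6 = 16,  b_7 = 9,  b_8 = 7,  b_9 = 2,  b_{10} = 5,  b_{11} = 28,  b_{12} = 8,  b_{13} = 20,  b_{14} = 19,  b_{15} = 1,  b_{16} = 18.
The sequence repeats with period 15.
(759 - 1) mod 15 = 8, so b_{759} = b_9 = 2.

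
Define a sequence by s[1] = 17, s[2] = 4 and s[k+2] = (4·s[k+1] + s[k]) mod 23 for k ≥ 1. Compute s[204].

s[1] = 17,  s[2] = 4,  s[3] = 10,  s[4] = 21,  s[5] = 2,  s[6] = 6,  s[7] = 3,  s[8] = 18,  s[9] = 6,  s[10] = 19,  s[11] = 13,  s[12] = 2,  s[13] = 21,  s[14] = 17,  s[15] = 20,  s[16] = 5,  s[17] = 17,  s[18] = 4.
The sequence repeats with period 16.
So s[204] = s[1 + ((204-1) mod 16)] = s[12] = 2.

2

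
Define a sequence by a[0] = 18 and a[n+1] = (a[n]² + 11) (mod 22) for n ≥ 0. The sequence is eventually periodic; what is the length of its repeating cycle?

4

We have a[0] = 18; a[1] = 5; a[2] = 14; a[3] = 9; a[4] = 4; a[5] = 5.
Since a[5] = a[1] = 5, the sequence is eventually periodic: after a pre-period of length 1 it cycles with period 4.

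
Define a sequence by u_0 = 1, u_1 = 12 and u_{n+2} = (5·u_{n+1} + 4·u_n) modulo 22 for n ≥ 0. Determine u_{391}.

Computing terms: u_0 = 1; u_1 = 12; u_2 = 20; u_3 = 16; u_4 = 6; u_5 = 6; u_6 = 10; u_7 = 8; u_8 = 14; u_9 = 14; u_{10} = 16; u_{11} = 4; u_{12} = 18; u_{13} = 18; u_{14} = 8; u_{15} = 2; u_{16} = 20; u_{17} = 20; u_{18} = 4; u_{19} = 12; u_{20} = 10; u_{21} = 10; u_{22} = 2; u_{23} = 6; u_{24} = 16; u_{25} = 16; u_{26} = 12; u_{27} = 14; u_{28} = 8; u_{29} = 8; u_{30} = 6; u_{31} = 18; u_{32} = 4; u_{33} = 4; u_{34} = 14; u_{35} = 20; u_{36} = 2; u_{37} = 2; u_{38} = 18; u_{39} = 10; u_{40} = 12; u_{41} = 12; u_{42} = 20.
Since (u_{41}, u_{42}) = (u_1, u_2) = (12, 20) (two consecutive terms determine the rest), the sequence is eventually periodic: after a pre-period of length 1 it cycles with period 40.
For n ≥ 1, u_n depends only on (n - 1) mod 40. (391 - 1) mod 40 = 30, so u_{391} = u_{31} = 18.

18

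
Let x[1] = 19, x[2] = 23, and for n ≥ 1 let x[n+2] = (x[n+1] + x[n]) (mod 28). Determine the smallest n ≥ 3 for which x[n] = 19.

13

Listing terms: x[1] = 19,  x[2] = 23,  x[3] = 14,  x[4] = 9,  x[5] = 23,  x[6] = 4,  x[7] = 27,  x[8] = 3,  x[9] = 2,  x[10] = 5,  x[11] = 7,  x[12] = 12,  x[13] = 19,  x[14] = 3,  x[15] = 22,  x[16] = 25,  x[17] = 19,  x[18] = 16,  x[19] = 7,  x[20] = 23,  x[21] = 2,  x[22] = 25,  x[23] = 27,  x[24] = 24,  x[25] = 23,  x[26] = 19,  x[27] = 14,  x[28] = 5,  x[29] = 19,  x[30] = 24,  x[31] = 15,  x[32] = 11,  x[33] = 26,  x[34] = 9,  x[35] = 7,  x[36] = 16,  x[37] = 23,  x[38] = 11,  x[39] = 6,  x[40] = 17,  x[41] = 23,  x[42] = 12,  x[43] = 7,  x[44] = 19,  x[45] = 26,  x[46] = 17,  x[47] = 15,  x[48] = 4,  x[49] = 19,  x[50] = 23.
Since (x[49], x[50]) = (x[1], x[2]) = (19, 23) (two consecutive terms determine the rest), the sequence is periodic with period 48.
The value 19 first appears (with n ≥ 3) at x[13].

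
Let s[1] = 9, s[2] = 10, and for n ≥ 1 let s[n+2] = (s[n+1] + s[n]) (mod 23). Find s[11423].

s[1] = 9, s[2] = 10, s[3] = 19, s[4] = 6, s[5] = 2, s[6] = 8, s[7] = 10, s[8] = 18, s[9] = 5, s[10] = 0, s[11] = 5, s[12] = 5, s[13] = 10, s[14] = 15, s[15] = 2, s[16] = 17, s[17] = 19, s[18] = 13, s[19] = 9, s[20] = 22, s[21] = 8, s[22] = 7, s[23] = 15, s[24] = 22, s[25] = 14, s[26] = 13, s[27] = 4, s[28] = 17, s[29] = 21, s[30] = 15, s[31] = 13, s[32] = 5, s[33] = 18, s[34] = 0, s[35] = 18, s[36] = 18, s[37] = 13, s[38] = 8, s[39] = 21, s[40] = 6, s[41] = 4, s[42] = 10, s[43] = 14, s[44] = 1, s[45] = 15, s[46] = 16, s[47] = 8, s[48] = 1, s[49] = 9, s[50] = 10.
Since (s[49], s[50]) = (s[1], s[2]) = (9, 10) (two consecutive terms determine the rest), the sequence is periodic with period 48.
So s[11423] = s[1 + ((11423-1) mod 48)] = s[47] = 8.

8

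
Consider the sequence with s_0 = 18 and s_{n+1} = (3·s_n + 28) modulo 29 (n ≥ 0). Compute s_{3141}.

19

Listing terms: s_0 = 18; s_1 = 24; s_2 = 13; s_3 = 9; s_4 = 26; s_5 = 19; s_6 = 27; s_7 = 22; s_8 = 7; s_9 = 20; s_{10} = 1; s_{11} = 2; s_{12} = 5; s_{13} = 14; s_{14} = 12; s_{15} = 6; s_{16} = 17; s_{17} = 21; s_{18} = 4; s_{19} = 11; s_{20} = 3; s_{21} = 8; s_{22} = 23; s_{23} = 10; s_{24} = 0; s_{25} = 28; s_{26} = 25; s_{27} = 16; s_{28} = 18.
Since s_{28} = s_0 = 18, the sequence is periodic with period 28.
(3141 - 0) mod 28 = 5, so s_{3141} = s_5 = 19.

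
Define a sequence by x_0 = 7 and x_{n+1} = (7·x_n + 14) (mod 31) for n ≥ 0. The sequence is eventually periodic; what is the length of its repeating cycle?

x_0 = 7; x_1 = 1; x_2 = 21; x_3 = 6; x_4 = 25; x_5 = 3; x_6 = 4; x_7 = 11; x_8 = 29; x_9 = 0; x_{10} = 14; x_{11} = 19; x_{12} = 23; x_{13} = 20; x_{14} = 30; x_{15} = 7.
Since x_{15} = x_0 = 7, the sequence is periodic with period 15.

15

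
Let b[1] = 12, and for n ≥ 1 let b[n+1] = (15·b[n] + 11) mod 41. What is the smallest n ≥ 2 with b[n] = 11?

40

Listing terms: b[1] = 12,  b[2] = 27,  b[3] = 6,  b[4] = 19,  b[5] = 9,  b[6] = 23,  b[7] = 28,  b[8] = 21,  b[9] = 39,  b[10] = 22,  b[11] = 13,  b[12] = 1,  b[13] = 26,  b[14] = 32,  b[15] = 40,  b[16] = 37,  b[17] = 33,  b[18] = 14,  b[19] = 16,  b[20] = 5,  b[21] = 4,  b[22] = 30,  b[23] = 10,  b[24] = 38,  b[25] = 7,  b[26] = 34,  b[27] = 29,  b[28] = 36,  b[29] = 18,  b[30] = 35,  b[31] = 3,  b[32] = 15,  b[33] = 31,  b[34] = 25,  b[35] = 17,  b[36] = 20,  b[37] = 24,  b[38] = 2,  b[39] = 0,  b[40] = 11,  b[41] = 12.
Since b[41] = b[1] = 12, the sequence is periodic with period 40.
The value 11 first appears (with n ≥ 2) at b[40].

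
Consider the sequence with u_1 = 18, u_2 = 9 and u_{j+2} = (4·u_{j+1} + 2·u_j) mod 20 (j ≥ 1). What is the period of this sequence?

4

Computing terms: u_1 = 18, u_2 = 9, u_3 = 12, u_4 = 6, u_5 = 8, u_6 = 4, u_7 = 12, u_8 = 16, u_9 = 8, u_{10} = 4.
Since (u_9, u_{10}) = (u_5, u_6) = (8, 4) (two consecutive terms determine the rest), the sequence is eventually periodic: after a pre-period of length 4 it cycles with period 4.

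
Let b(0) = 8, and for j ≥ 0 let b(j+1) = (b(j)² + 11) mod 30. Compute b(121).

Computing terms: b(0) = 8,  b(1) = 15,  b(2) = 26,  b(3) = 27,  b(4) = 20,  b(5) = 21,  b(6) = 2,  b(7) = 15.
Since b(7) = b(1) = 15, the sequence is eventually periodic: after a pre-period of length 1 it cycles with period 6.
For j ≥ 1, b(j) depends only on (j - 1) mod 6. (121 - 1) mod 6 = 0, so b(121) = b(1) = 15.

15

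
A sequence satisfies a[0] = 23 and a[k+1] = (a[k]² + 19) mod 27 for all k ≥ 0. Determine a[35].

Listing terms: a[0] = 23,  a[1] = 8,  a[2] = 2,  a[3] = 23.
Since a[3] = a[0] = 23, the sequence is periodic with period 3.
(35 - 0) mod 3 = 2, so a[35] = a[2] = 2.

2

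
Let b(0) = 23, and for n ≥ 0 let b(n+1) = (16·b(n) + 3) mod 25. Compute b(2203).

2

We have b(0) = 23; b(1) = 21; b(2) = 14; b(3) = 2; b(4) = 10; b(5) = 13; b(6) = 11; b(7) = 4; b(8) = 17; b(9) = 0; b(10) = 3; b(11) = 1; b(12) = 19; b(13) = 7; b(14) = 15; b(15) = 18; b(16) = 16; b(17) = 9; b(18) = 22; b(19) = 5; b(20) = 8; b(21) = 6; b(22) = 24; b(23) = 12; b(24) = 20; b(25) = 23.
Since b(25) = b(0) = 23, the sequence is periodic with period 25.
(2203 - 0) mod 25 = 3, so b(2203) = b(3) = 2.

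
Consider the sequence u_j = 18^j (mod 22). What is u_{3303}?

We have u_0 = 1,  u_1 = 18,  u_2 = 16,  u_3 = 2,  u_4 = 14,  u_5 = 10,  u_6 = 4,  u_7 = 6,  u_8 = 20,  u_9 = 8,  u_{10} = 12,  u_{11} = 18.
Since u_{11} = u_1 = 18, the sequence is eventually periodic: after a pre-period of length 1 it cycles with period 10.
For j ≥ 1, u_j depends only on (j - 1) mod 10. (3303 - 1) mod 10 = 2, so u_{3303} = u_3 = 2.

2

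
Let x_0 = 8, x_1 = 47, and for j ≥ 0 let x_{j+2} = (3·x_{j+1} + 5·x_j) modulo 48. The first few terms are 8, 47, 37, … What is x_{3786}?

40

We have x_0 = 8,  x_1 = 47,  x_2 = 37,  x_3 = 10,  x_4 = 23,  x_5 = 23,  x_6 = 40,  x_7 = 43,  x_8 = 41,  x_9 = 2,  x_{10} = 19,  x_{11} = 19,  x_{12} = 8,  x_{13} = 23,  x_{14} = 13,  x_{15} = 10,  x_{16} = 47,  x_{17} = 47,  x_{18} = 40,  x_{19} = 19,  x_{20} = 17,  x_{21} = 2,  x_{22} = 43,  x_{23} = 43,  x_{24} = 8,  x_{25} = 47.
Since (x_{24}, x_{25}) = (x_0, x_1) = (8, 47) (two consecutive terms determine the rest), the sequence is periodic with period 24.
(3786 - 0) mod 24 = 18, so x_{3786} = x_{18} = 40.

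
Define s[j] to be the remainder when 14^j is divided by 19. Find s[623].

Computing terms: s[1] = 14; s[2] = 6; s[3] = 8; s[4] = 17; s[5] = 10; s[6] = 7; s[7] = 3; s[8] = 4; s[9] = 18; s[10] = 5; s[11] = 13; s[12] = 11; s[13] = 2; s[14] = 9; s[15] = 12; s[16] = 16; s[17] = 15; s[18] = 1; s[19] = 14.
The sequence repeats with period 18.
So s[623] = s[1 + ((623-1) mod 18)] = s[11] = 13.

13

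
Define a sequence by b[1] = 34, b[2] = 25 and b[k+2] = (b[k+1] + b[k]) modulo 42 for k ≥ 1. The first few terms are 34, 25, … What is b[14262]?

b[1] = 34, b[2] = 25, b[3] = 17, b[4] = 0, b[5] = 17, b[6] = 17, b[7] = 34, b[8] = 9, b[9] = 1, b[10] = 10, b[11] = 11, b[12] = 21, b[13] = 32, b[14] = 11, b[15] = 1, b[16] = 12, b[17] = 13, b[18] = 25, b[19] = 38, b[20] = 21, b[21] = 17, b[22] = 38, b[23] = 13, b[24] = 9, b[25] = 22, b[26] = 31, b[27] = 11, b[28] = 0, b[29] = 11, b[30] = 11, b[31] = 22, b[32] = 33, b[33] = 13, b[34] = 4, b[35] = 17, b[36] = 21, b[37] = 38, b[38] = 17, b[39] = 13, b[40] = 30, b[41] = 1, b[42] = 31, b[43] = 32, b[44] = 21, b[45] = 11, b[46] = 32, b[47] = 1, b[48] = 33, b[49] = 34, b[50] = 25.
Since (b[49], b[50]) = (b[1], b[2]) = (34, 25) (two consecutive terms determine the rest), the sequence is periodic with period 48.
(14262 - 1) mod 48 = 5, so b[14262] = b[6] = 17.

17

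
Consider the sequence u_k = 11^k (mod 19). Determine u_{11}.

7

Listing terms: u_0 = 1,  u_1 = 11,  u_2 = 7,  u_3 = 1.
Since u_3 = u_0 = 1, the sequence is periodic with period 3.
(11 - 0) mod 3 = 2, so u_{11} = u_2 = 7.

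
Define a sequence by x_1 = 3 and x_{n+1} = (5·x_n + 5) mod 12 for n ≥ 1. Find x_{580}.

2

x_1 = 3,  x_2 = 8,  x_3 = 9,  x_4 = 2,  x_5 = 3.
Since x_5 = x_1 = 3, the sequence is periodic with period 4.
So x_{580} = x_{1 + ((580-1) mod 4)} = x_4 = 2.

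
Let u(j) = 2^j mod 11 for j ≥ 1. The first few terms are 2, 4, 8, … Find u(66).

9

Listing terms: u(1) = 2,  u(2) = 4,  u(3) = 8,  u(4) = 5,  u(5) = 10,  u(6) = 9,  u(7) = 7,  u(8) = 3,  u(9) = 6,  u(10) = 1,  u(11) = 2.
The sequence repeats with period 10.
(66 - 1) mod 10 = 5, so u(66) = u(6) = 9.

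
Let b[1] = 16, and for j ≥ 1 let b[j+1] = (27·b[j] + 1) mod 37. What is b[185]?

Computing terms: b[1] = 16,  b[2] = 26,  b[3] = 0,  b[4] = 1,  b[5] = 28,  b[6] = 17,  b[7] = 16.
The sequence repeats with period 6.
So b[185] = b[1 + ((185-1) mod 6)] = b[5] = 28.

28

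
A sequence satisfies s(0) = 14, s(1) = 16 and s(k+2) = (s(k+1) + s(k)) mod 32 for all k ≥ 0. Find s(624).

Listing terms: s(0) = 14; s(1) = 16; s(2) = 30; s(3) = 14; s(4) = 12; s(5) = 26; s(6) = 6; s(7) = 0; s(8) = 6; s(9) = 6; s(10) = 12; s(11) = 18; s(12) = 30; s(13) = 16; s(14) = 14; s(15) = 30; s(16) = 12; s(17) = 10; s(18) = 22; s(19) = 0; s(20) = 22; s(21) = 22; s(22) = 12; s(23) = 2; s(24) = 14; s(25) = 16.
The sequence repeats with period 24.
So s(624) = s(0 + ((624-0) mod 24)) = s(0) = 14.

14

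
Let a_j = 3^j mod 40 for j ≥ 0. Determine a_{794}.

a_0 = 1,  a_1 = 3,  a_2 = 9,  a_3 = 27,  a_4 = 1.
Since a_4 = a_0 = 1, the sequence is periodic with period 4.
(794 - 0) mod 4 = 2, so a_{794} = a_2 = 9.

9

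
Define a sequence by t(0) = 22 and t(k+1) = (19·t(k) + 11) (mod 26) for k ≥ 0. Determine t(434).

Listing terms: t(0) = 22,  t(1) = 13,  t(2) = 24,  t(3) = 25,  t(4) = 18,  t(5) = 15,  t(6) = 10,  t(7) = 19,  t(8) = 8,  t(9) = 7,  t(10) = 14,  t(11) = 17,  t(12) = 22.
The sequence repeats with period 12.
(434 - 0) mod 12 = 2, so t(434) = t(2) = 24.

24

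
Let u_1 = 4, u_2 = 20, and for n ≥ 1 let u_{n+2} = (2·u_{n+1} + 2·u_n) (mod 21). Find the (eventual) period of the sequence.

u_1 = 4,  u_2 = 20,  u_3 = 6,  u_4 = 10,  u_5 = 11,  u_6 = 0,  u_7 = 1,  u_8 = 2,  u_9 = 6,  u_{10} = 16,  u_{11} = 2,  u_{12} = 15,  u_{13} = 13,  u_{14} = 14,  u_{15} = 12,  u_{16} = 10,  u_{17} = 2,  u_{18} = 3,  u_{19} = 10,  u_{20} = 5,  u_{21} = 9,  u_{22} = 7,  u_{23} = 11,  u_{24} = 15,  u_{25} = 10,  u_{26} = 8,  u_{27} = 15,  u_{28} = 4,  u_{29} = 17,  u_{30} = 0,  u_{31} = 13,  u_{32} = 5,  u_{33} = 15,  u_{34} = 19,  u_{35} = 5,  u_{36} = 6,  u_{37} = 1,  u_{38} = 14,  u_{39} = 9,  u_{40} = 4,  u_{41} = 5,  u_{42} = 18,  u_{43} = 4,  u_{44} = 2,  u_{45} = 12,  u_{46} = 7,  u_{47} = 17,  u_{48} = 6,  u_{49} = 4,  u_{50} = 20.
The sequence repeats with period 48.

48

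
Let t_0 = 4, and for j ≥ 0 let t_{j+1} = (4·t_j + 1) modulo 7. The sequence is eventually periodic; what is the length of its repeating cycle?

Listing terms: t_0 = 4, t_1 = 3, t_2 = 6, t_3 = 4.
Since t_3 = t_0 = 4, the sequence is periodic with period 3.

3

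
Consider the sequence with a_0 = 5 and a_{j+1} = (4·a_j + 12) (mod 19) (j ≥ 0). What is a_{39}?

2

We have a_0 = 5; a_1 = 13; a_2 = 7; a_3 = 2; a_4 = 1; a_5 = 16; a_6 = 0; a_7 = 12; a_8 = 3; a_9 = 5.
The sequence repeats with period 9.
(39 - 0) mod 9 = 3, so a_{39} = a_3 = 2.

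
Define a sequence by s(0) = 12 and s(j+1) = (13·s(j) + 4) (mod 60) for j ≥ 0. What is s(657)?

0

s(0) = 12,  s(1) = 40,  s(2) = 44,  s(3) = 36,  s(4) = 52,  s(5) = 20,  s(6) = 24,  s(7) = 16,  s(8) = 32,  s(9) = 0,  s(10) = 4,  s(11) = 56,  s(12) = 12.
Since s(12) = s(0) = 12, the sequence is periodic with period 12.
(657 - 0) mod 12 = 9, so s(657) = s(9) = 0.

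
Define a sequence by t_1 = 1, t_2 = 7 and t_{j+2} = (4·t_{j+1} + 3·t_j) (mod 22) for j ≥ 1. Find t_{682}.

t_1 = 1; t_2 = 7; t_3 = 9; t_4 = 13; t_5 = 13; t_6 = 3; t_7 = 7; t_8 = 15; t_9 = 15; t_{10} = 17; t_{11} = 3; t_{12} = 19; t_{13} = 19; t_{14} = 1; t_{15} = 17; t_{16} = 5; t_{17} = 5; t_{18} = 13; t_{19} = 1; t_{20} = 21; t_{21} = 21; t_{22} = 15; t_{23} = 13; t_{24} = 9; t_{25} = 9; t_{26} = 19; t_{27} = 15; t_{28} = 7; t_{29} = 7; t_{30} = 5; t_{31} = 19; t_{32} = 3; t_{33} = 3; t_{34} = 21; t_{35} = 5; t_{36} = 17; t_{37} = 17; t_{38} = 9; t_{39} = 21; t_{40} = 1; t_{41} = 1; t_{42} = 7.
The sequence repeats with period 40.
So t_{682} = t_{1 + ((682-1) mod 40)} = t_2 = 7.

7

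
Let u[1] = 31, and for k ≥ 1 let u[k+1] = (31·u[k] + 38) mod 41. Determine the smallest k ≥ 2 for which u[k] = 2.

Listing terms: u[1] = 31,  u[2] = 15,  u[3] = 11,  u[4] = 10,  u[5] = 20,  u[6] = 2,  u[7] = 18,  u[8] = 22,  u[9] = 23,  u[10] = 13,  u[11] = 31.
The sequence repeats with period 10.
The value 2 first appears (with k ≥ 2) at u[6].

6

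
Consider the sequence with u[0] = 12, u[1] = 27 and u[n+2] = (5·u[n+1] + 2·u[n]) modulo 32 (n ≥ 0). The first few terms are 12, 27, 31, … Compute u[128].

We have u[0] = 12; u[1] = 27; u[2] = 31; u[3] = 17; u[4] = 19; u[5] = 1; u[6] = 11; u[7] = 25; u[8] = 19; u[9] = 17; u[10] = 27; u[11] = 9; u[12] = 3; u[13] = 1; u[14] = 11.
Since (u[13], u[14]) = (u[5], u[6]) = (1, 11) (two consecutive terms determine the rest), the sequence is eventually periodic: after a pre-period of length 5 it cycles with period 8.
For n ≥ 5, u[n] depends only on (n - 5) mod 8. (128 - 5) mod 8 = 3, so u[128] = u[8] = 19.

19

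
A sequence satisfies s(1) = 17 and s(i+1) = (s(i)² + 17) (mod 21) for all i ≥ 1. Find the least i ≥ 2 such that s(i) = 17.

Listing terms: s(1) = 17, s(2) = 12, s(3) = 14, s(4) = 3, s(5) = 5, s(6) = 0, s(7) = 17.
The sequence repeats with period 6.
The value 17 next appears (with i ≥ 2) at s(7).

7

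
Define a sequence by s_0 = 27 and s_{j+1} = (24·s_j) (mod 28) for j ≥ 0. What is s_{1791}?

8

Listing terms: s_0 = 27; s_1 = 4; s_2 = 12; s_3 = 8; s_4 = 24; s_5 = 16; s_6 = 20; s_7 = 4.
Since s_7 = s_1 = 4, the sequence is eventually periodic: after a pre-period of length 1 it cycles with period 6.
For j ≥ 1, s_j depends only on (j - 1) mod 6. (1791 - 1) mod 6 = 2, so s_{1791} = s_3 = 8.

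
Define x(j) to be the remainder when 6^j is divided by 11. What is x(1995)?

10

We have x(1) = 6; x(2) = 3; x(3) = 7; x(4) = 9; x(5) = 10; x(6) = 5; x(7) = 8; x(8) = 4; x(9) = 2; x(10) = 1; x(11) = 6.
Since x(11) = x(1) = 6, the sequence is periodic with period 10.
So x(1995) = x(1 + ((1995-1) mod 10)) = x(5) = 10.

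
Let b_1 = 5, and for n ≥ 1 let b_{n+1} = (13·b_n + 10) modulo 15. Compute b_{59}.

0

Listing terms: b_1 = 5; b_2 = 0; b_3 = 10; b_4 = 5.
The sequence repeats with period 3.
So b_{59} = b_{1 + ((59-1) mod 3)} = b_2 = 0.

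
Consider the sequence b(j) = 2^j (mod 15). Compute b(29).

2

Listing terms: b(1) = 2,  b(2) = 4,  b(3) = 8,  b(4) = 1,  b(5) = 2.
The sequence repeats with period 4.
So b(29) = b(1 + ((29-1) mod 4)) = b(1) = 2.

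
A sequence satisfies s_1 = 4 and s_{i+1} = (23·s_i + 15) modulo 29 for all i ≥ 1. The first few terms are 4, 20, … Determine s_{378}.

We have s_1 = 4,  s_2 = 20,  s_3 = 11,  s_4 = 7,  s_5 = 2,  s_6 = 3,  s_7 = 26,  s_8 = 4.
The sequence repeats with period 7.
So s_{378} = s_{1 + ((378-1) mod 7)} = s_7 = 26.

26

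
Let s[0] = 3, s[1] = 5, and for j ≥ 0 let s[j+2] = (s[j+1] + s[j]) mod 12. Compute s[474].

11

Computing terms: s[0] = 3,  s[1] = 5,  s[2] = 8,  s[3] = 1,  s[4] = 9,  s[5] = 10,  s[6] = 7,  s[7] = 5,  s[8] = 0,  s[9] = 5,  s[10] = 5,  s[11] = 10,  s[12] = 3,  s[13] = 1,  s[14] = 4,  s[15] = 5,  s[16] = 9,  s[17] = 2,  s[18] = 11,  s[19] = 1,  s[20] = 0,  s[21] = 1,  s[22] = 1,  s[23] = 2,  s[24] = 3,  s[25] = 5.
Since (s[24], s[25]) = (s[0], s[1]) = (3, 5) (two consecutive terms determine the rest), the sequence is periodic with period 24.
So s[474] = s[0 + ((474-0) mod 24)] = s[18] = 11.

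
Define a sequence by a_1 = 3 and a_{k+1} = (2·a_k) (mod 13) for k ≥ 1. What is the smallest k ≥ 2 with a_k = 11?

4

Computing terms: a_1 = 3, a_2 = 6, a_3 = 12, a_4 = 11, a_5 = 9, a_6 = 5, a_7 = 10, a_8 = 7, a_9 = 1, a_{10} = 2, a_{11} = 4, a_{12} = 8, a_{13} = 3.
Since a_{13} = a_1 = 3, the sequence is periodic with period 12.
The value 11 first appears (with k ≥ 2) at a_4.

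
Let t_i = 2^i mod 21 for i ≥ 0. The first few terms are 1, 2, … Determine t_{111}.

8

Listing terms: t_0 = 1, t_1 = 2, t_2 = 4, t_3 = 8, t_4 = 16, t_5 = 11, t_6 = 1.
Since t_6 = t_0 = 1, the sequence is periodic with period 6.
(111 - 0) mod 6 = 3, so t_{111} = t_3 = 8.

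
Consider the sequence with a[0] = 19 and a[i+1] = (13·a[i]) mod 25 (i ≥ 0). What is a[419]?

Computing terms: a[0] = 19; a[1] = 22; a[2] = 11; a[3] = 18; a[4] = 9; a[5] = 17; a[6] = 21; a[7] = 23; a[8] = 24; a[9] = 12; a[10] = 6; a[11] = 3; a[12] = 14; a[13] = 7; a[14] = 16; a[15] = 8; a[16] = 4; a[17] = 2; a[18] = 1; a[19] = 13; a[20] = 19.
The sequence repeats with period 20.
So a[419] = a[0 + ((419-0) mod 20)] = a[19] = 13.

13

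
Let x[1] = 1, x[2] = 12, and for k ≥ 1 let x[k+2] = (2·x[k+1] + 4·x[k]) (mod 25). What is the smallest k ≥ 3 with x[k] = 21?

21

We have x[1] = 1; x[2] = 12; x[3] = 3; x[4] = 4; x[5] = 20; x[6] = 6; x[7] = 17; x[8] = 8; x[9] = 9; x[10] = 0; x[11] = 11; x[12] = 22; x[13] = 13; x[14] = 14; x[15] = 5; x[16] = 16; x[17] = 2; x[18] = 18; x[19] = 19; x[20] = 10; x[21] = 21; x[22] = 7; x[23] = 23; x[24] = 24; x[25] = 15; x[26] = 1; x[27] = 12.
Since (x[26], x[27]) = (x[1], x[2]) = (1, 12) (two consecutive terms determine the rest), the sequence is periodic with period 25.
The value 21 first appears (with k ≥ 3) at x[21].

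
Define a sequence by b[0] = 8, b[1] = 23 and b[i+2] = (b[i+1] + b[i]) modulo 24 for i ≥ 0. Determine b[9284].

19

b[0] = 8; b[1] = 23; b[2] = 7; b[3] = 6; b[4] = 13; b[5] = 19; b[6] = 8; b[7] = 3; b[8] = 11; b[9] = 14; b[10] = 1; b[11] = 15; b[12] = 16; b[13] = 7; b[14] = 23; b[15] = 6; b[16] = 5; b[17] = 11; b[18] = 16; b[19] = 3; b[20] = 19; b[21] = 22; b[22] = 17; b[23] = 15; b[24] = 8; b[25] = 23.
Since (b[24], b[25]) = (b[0], b[1]) = (8, 23) (two consecutive terms determine the rest), the sequence is periodic with period 24.
(9284 - 0) mod 24 = 20, so b[9284] = b[20] = 19.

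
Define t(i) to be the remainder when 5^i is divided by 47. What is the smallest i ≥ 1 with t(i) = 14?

4

Computing terms: t(0) = 1; t(1) = 5; t(2) = 25; t(3) = 31; t(4) = 14; t(5) = 23; t(6) = 21; t(7) = 11; t(8) = 8; t(9) = 40; t(10) = 12; t(11) = 13; t(12) = 18; t(13) = 43; t(14) = 27; t(15) = 41; t(16) = 17; t(17) = 38; t(18) = 2; t(19) = 10; t(20) = 3; t(21) = 15; t(22) = 28; t(23) = 46; t(24) = 42; t(25) = 22; t(26) = 16; t(27) = 33; t(28) = 24; t(29) = 26; t(30) = 36; t(31) = 39; t(32) = 7; t(33) = 35; t(34) = 34; t(35) = 29; t(36) = 4; t(37) = 20; t(38) = 6; t(39) = 30; t(40) = 9; t(41) = 45; t(42) = 37; t(43) = 44; t(44) = 32; t(45) = 19; t(46) = 1.
Since t(46) = t(0) = 1, the sequence is periodic with period 46.
The value 14 first appears (with i ≥ 1) at t(4).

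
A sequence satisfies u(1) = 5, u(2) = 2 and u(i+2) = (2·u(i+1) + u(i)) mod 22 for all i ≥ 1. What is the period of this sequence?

We have u(1) = 5,  u(2) = 2,  u(3) = 9,  u(4) = 20,  u(5) = 5,  u(6) = 8,  u(7) = 21,  u(8) = 6,  u(9) = 11,  u(10) = 6,  u(11) = 1,  u(12) = 8,  u(13) = 17,  u(14) = 20,  u(15) = 13,  u(16) = 2,  u(17) = 17,  u(18) = 14,  u(19) = 1,  u(20) = 16,  u(21) = 11,  u(22) = 16,  u(23) = 21,  u(24) = 14,  u(25) = 5,  u(26) = 2.
Since (u(25), u(26)) = (u(1), u(2)) = (5, 2) (two consecutive terms determine the rest), the sequence is periodic with period 24.

24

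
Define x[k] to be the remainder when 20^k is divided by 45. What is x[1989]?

35

x[1] = 20, x[2] = 40, x[3] = 35, x[4] = 25, x[5] = 5, x[6] = 10, x[7] = 20.
Since x[7] = x[1] = 20, the sequence is periodic with period 6.
So x[1989] = x[1 + ((1989-1) mod 6)] = x[3] = 35.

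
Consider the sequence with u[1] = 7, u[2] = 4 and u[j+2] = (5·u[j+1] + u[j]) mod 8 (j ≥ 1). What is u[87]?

3

We have u[1] = 7, u[2] = 4, u[3] = 3, u[4] = 3, u[5] = 2, u[6] = 5, u[7] = 3, u[8] = 4, u[9] = 7, u[10] = 7, u[11] = 2, u[12] = 1, u[13] = 7, u[14] = 4.
Since (u[13], u[14]) = (u[1], u[2]) = (7, 4) (two consecutive terms determine the rest), the sequence is periodic with period 12.
So u[87] = u[1 + ((87-1) mod 12)] = u[3] = 3.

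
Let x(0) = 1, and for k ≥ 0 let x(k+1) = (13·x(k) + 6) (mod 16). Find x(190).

Listing terms: x(0) = 1; x(1) = 3; x(2) = 13; x(3) = 15; x(4) = 9; x(5) = 11; x(6) = 5; x(7) = 7; x(8) = 1.
The sequence repeats with period 8.
So x(190) = x(0 + ((190-0) mod 8)) = x(6) = 5.

5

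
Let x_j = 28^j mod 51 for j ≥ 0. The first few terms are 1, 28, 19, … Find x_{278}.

We have x_0 = 1, x_1 = 28, x_2 = 19, x_3 = 22, x_4 = 4, x_5 = 10, x_6 = 25, x_7 = 37, x_8 = 16, x_9 = 40, x_{10} = 49, x_{11} = 46, x_{12} = 13, x_{13} = 7, x_{14} = 43, x_{15} = 31, x_{16} = 1.
The sequence repeats with period 16.
So x_{278} = x_{0 + ((278-0) mod 16)} = x_6 = 25.

25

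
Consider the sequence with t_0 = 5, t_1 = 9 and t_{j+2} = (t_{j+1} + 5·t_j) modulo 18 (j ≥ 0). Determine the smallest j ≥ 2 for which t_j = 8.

Listing terms: t_0 = 5,  t_1 = 9,  t_2 = 16,  t_3 = 7,  t_4 = 15,  t_5 = 14,  t_6 = 17,  t_7 = 15,  t_8 = 10,  t_9 = 13,  t_{10} = 9,  t_{11} = 2,  t_{12} = 11,  t_{13} = 3,  t_{14} = 4,  t_{15} = 1,  t_{16} = 3,  t_{17} = 8,  t_{18} = 5,  t_{19} = 9.
Since (t_{18}, t_{19}) = (t_0, t_1) = (5, 9) (two consecutive terms determine the rest), the sequence is periodic with period 18.
The value 8 first appears (with j ≥ 2) at t_{17}.

17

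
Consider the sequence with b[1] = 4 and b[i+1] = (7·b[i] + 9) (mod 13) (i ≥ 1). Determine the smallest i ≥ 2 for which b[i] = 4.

13

We have b[1] = 4, b[2] = 11, b[3] = 8, b[4] = 0, b[5] = 9, b[6] = 7, b[7] = 6, b[8] = 12, b[9] = 2, b[10] = 10, b[11] = 1, b[12] = 3, b[13] = 4.
The sequence repeats with period 12.
The value 4 next appears (with i ≥ 2) at b[13].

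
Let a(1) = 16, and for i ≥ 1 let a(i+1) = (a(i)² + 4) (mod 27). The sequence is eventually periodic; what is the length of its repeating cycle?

We have a(1) = 16,  a(2) = 17,  a(3) = 23,  a(4) = 20,  a(5) = 26,  a(6) = 5,  a(7) = 2,  a(8) = 8,  a(9) = 14,  a(10) = 11,  a(11) = 17.
Since a(11) = a(2) = 17, the sequence is eventually periodic: after a pre-period of length 1 it cycles with period 9.

9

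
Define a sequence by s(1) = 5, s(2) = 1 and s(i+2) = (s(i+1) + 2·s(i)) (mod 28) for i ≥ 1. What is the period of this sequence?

6

We have s(1) = 5; s(2) = 1; s(3) = 11; s(4) = 13; s(5) = 7; s(6) = 5; s(7) = 19; s(8) = 1; s(9) = 11.
Since (s(8), s(9)) = (s(2), s(3)) = (1, 11) (two consecutive terms determine the rest), the sequence is eventually periodic: after a pre-period of length 1 it cycles with period 6.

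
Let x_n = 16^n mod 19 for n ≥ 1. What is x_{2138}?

4

Computing terms: x_1 = 16, x_2 = 9, x_3 = 11, x_4 = 5, x_5 = 4, x_6 = 7, x_7 = 17, x_8 = 6, x_9 = 1, x_{10} = 16.
Since x_{10} = x_1 = 16, the sequence is periodic with period 9.
So x_{2138} = x_{1 + ((2138-1) mod 9)} = x_5 = 4.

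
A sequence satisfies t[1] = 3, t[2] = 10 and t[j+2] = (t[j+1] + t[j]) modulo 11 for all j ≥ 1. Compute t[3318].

0

We have t[1] = 3; t[2] = 10; t[3] = 2; t[4] = 1; t[5] = 3; t[6] = 4; t[7] = 7; t[8] = 0; t[9] = 7; t[10] = 7; t[11] = 3; t[12] = 10.
Since (t[11], t[12]) = (t[1], t[2]) = (3, 10) (two consecutive terms determine the rest), the sequence is periodic with period 10.
(3318 - 1) mod 10 = 7, so t[3318] = t[8] = 0.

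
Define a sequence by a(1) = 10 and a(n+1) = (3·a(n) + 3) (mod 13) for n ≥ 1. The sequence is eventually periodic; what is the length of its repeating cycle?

Listing terms: a(1) = 10,  a(2) = 7,  a(3) = 11,  a(4) = 10.
Since a(4) = a(1) = 10, the sequence is periodic with period 3.

3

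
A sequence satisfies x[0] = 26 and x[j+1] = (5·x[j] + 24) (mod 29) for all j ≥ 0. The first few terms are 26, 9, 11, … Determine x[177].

6

We have x[0] = 26, x[1] = 9, x[2] = 11, x[3] = 21, x[4] = 13, x[5] = 2, x[6] = 5, x[7] = 20, x[8] = 8, x[9] = 6, x[10] = 25, x[11] = 4, x[12] = 15, x[13] = 12, x[14] = 26.
Since x[14] = x[0] = 26, the sequence is periodic with period 14.
So x[177] = x[0 + ((177-0) mod 14)] = x[9] = 6.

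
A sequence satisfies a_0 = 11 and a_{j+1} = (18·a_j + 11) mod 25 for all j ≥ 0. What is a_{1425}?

9

Listing terms: a_0 = 11, a_1 = 9, a_2 = 23, a_3 = 0, a_4 = 11.
Since a_4 = a_0 = 11, the sequence is periodic with period 4.
(1425 - 0) mod 4 = 1, so a_{1425} = a_1 = 9.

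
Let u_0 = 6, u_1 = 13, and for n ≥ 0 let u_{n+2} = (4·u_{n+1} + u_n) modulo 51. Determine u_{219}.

u_0 = 6,  u_1 = 13,  u_2 = 7,  u_3 = 41,  u_4 = 18,  u_5 = 11,  u_6 = 11,  u_7 = 4,  u_8 = 27,  u_9 = 10,  u_{10} = 16,  u_{11} = 23,  u_{12} = 6,  u_{13} = 47,  u_{14} = 41,  u_{15} = 7,  u_{16} = 18,  u_{17} = 28,  u_{18} = 28,  u_{19} = 38,  u_{20} = 27,  u_{21} = 44,  u_{22} = 50,  u_{23} = 40,  u_{24} = 6,  u_{25} = 13.
Since (u_{24}, u_{25}) = (u_0, u_1) = (6, 13) (two consecutive terms determine the rest), the sequence is periodic with period 24.
(219 - 0) mod 24 = 3, so u_{219} = u_3 = 41.

41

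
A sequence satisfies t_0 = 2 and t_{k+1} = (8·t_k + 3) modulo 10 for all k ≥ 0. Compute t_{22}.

5

Computing terms: t_0 = 2; t_1 = 9; t_2 = 5; t_3 = 3; t_4 = 7; t_5 = 9.
Since t_5 = t_1 = 9, the sequence is eventually periodic: after a pre-period of length 1 it cycles with period 4.
For k ≥ 1, t_k depends only on (k - 1) mod 4. (22 - 1) mod 4 = 1, so t_{22} = t_2 = 5.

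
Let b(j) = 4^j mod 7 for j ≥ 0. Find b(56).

2

Computing terms: b(0) = 1, b(1) = 4, b(2) = 2, b(3) = 1.
The sequence repeats with period 3.
(56 - 0) mod 3 = 2, so b(56) = b(2) = 2.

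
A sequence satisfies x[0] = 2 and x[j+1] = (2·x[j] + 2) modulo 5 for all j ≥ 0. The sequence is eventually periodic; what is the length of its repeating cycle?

x[0] = 2,  x[1] = 1,  x[2] = 4,  x[3] = 0,  x[4] = 2.
The sequence repeats with period 4.

4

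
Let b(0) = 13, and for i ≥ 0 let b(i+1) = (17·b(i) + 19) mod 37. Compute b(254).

29

We have b(0) = 13,  b(1) = 18,  b(2) = 29,  b(3) = 31,  b(4) = 28,  b(5) = 14,  b(6) = 35,  b(7) = 22,  b(8) = 23,  b(9) = 3,  b(10) = 33,  b(11) = 25,  b(12) = 0,  b(13) = 19,  b(14) = 9,  b(15) = 24,  b(16) = 20,  b(17) = 26,  b(18) = 17,  b(19) = 12,  b(20) = 1,  b(21) = 36,  b(22) = 2,  b(23) = 16,  b(24) = 32,  b(25) = 8,  b(26) = 7,  b(27) = 27,  b(28) = 34,  b(29) = 5,  b(30) = 30,  b(31) = 11,  b(32) = 21,  b(33) = 6,  b(34) = 10,  b(35) = 4,  b(36) = 13.
The sequence repeats with period 36.
So b(254) = b(0 + ((254-0) mod 36)) = b(2) = 29.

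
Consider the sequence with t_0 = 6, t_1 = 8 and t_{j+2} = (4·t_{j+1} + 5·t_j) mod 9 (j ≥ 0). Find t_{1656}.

We have t_0 = 6; t_1 = 8; t_2 = 8; t_3 = 0; t_4 = 4; t_5 = 7; t_6 = 3; t_7 = 2; t_8 = 5; t_9 = 3; t_{10} = 1; t_{11} = 1; t_{12} = 0; t_{13} = 5; t_{14} = 2; t_{15} = 6; t_{16} = 7; t_{17} = 4; t_{18} = 6; t_{19} = 8.
The sequence repeats with period 18.
(1656 - 0) mod 18 = 0, so t_{1656} = t_0 = 6.

6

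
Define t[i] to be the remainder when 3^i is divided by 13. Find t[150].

t[0] = 1,  t[1] = 3,  t[2] = 9,  t[3] = 1.
Since t[3] = t[0] = 1, the sequence is periodic with period 3.
(150 - 0) mod 3 = 0, so t[150] = t[0] = 1.

1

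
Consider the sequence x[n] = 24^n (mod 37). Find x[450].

Listing terms: x[1] = 24,  x[2] = 21,  x[3] = 23,  x[4] = 34,  x[5] = 2,  x[6] = 11,  x[7] = 5,  x[8] = 9,  x[9] = 31,  x[10] = 4,  x[11] = 22,  x[12] = 10,  x[13] = 18,  x[14] = 25,  x[15] = 8,  x[16] = 7,  x[17] = 20,  x[18] = 36,  x[19] = 13,  x[20] = 16,  x[21] = 14,  x[22] = 3,  x[23] = 35,  x[24] = 26,  x[25] = 32,  x[26] = 28,  x[27] = 6,  x[28] = 33,  x[29] = 15,  x[30] = 27,  x[31] = 19,  x[32] = 12,  x[33] = 29,  x[34] = 30,  x[35] = 17,  x[36] = 1,  x[37] = 24.
The sequence repeats with period 36.
(450 - 1) mod 36 = 17, so x[450] = x[18] = 36.

36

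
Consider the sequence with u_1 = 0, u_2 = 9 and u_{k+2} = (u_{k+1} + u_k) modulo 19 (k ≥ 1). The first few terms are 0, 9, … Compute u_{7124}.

Listing terms: u_1 = 0, u_2 = 9, u_3 = 9, u_4 = 18, u_5 = 8, u_6 = 7, u_7 = 15, u_8 = 3, u_9 = 18, u_{10} = 2, u_{11} = 1, u_{12} = 3, u_{13} = 4, u_{14} = 7, u_{15} = 11, u_{16} = 18, u_{17} = 10, u_{18} = 9, u_{19} = 0, u_{20} = 9.
The sequence repeats with period 18.
So u_{7124} = u_{1 + ((7124-1) mod 18)} = u_{14} = 7.

7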